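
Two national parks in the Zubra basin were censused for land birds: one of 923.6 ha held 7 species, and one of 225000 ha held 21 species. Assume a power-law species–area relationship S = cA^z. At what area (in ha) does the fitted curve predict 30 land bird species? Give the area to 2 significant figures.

1300000 ha

z = ln(21/7) / ln(225000/923.6) = 1.0986 / 5.4956 = 0.1999
c = 7 / 923.6^0.1999 = 7 / 3.916 = 1.788
A = (30/1.788)^(1/0.1999) ⇒ ln A = ln(16.78)/0.1999 = 14.1080
A = e^14.1080 ≈ 1339822 ha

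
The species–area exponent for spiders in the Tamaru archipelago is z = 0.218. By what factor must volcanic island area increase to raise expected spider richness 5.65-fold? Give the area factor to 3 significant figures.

(A₂/A₁)^0.218 = 5.65, so A₂/A₁ = 5.65^(1/0.218) = 5.65^4.587
ln(A₂/A₁) = ln 5.65 / 0.218 = 1.7317 / 0.218 = 7.9434
A₂/A₁ = e^7.9434 ≈ 2817

2820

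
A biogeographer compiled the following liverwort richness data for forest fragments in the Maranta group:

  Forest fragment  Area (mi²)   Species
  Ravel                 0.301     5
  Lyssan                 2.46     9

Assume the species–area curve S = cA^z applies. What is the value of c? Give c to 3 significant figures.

z = ln(S₂/S₁) / ln(A₂/A₁) = ln(9/5) / ln(2.46/0.301) = 0.5878 / 2.1008 = 0.2798
c = S₁ / A₁^z = 5 / 0.301^0.2798 = 5 / 0.7147 = 6.996

7.00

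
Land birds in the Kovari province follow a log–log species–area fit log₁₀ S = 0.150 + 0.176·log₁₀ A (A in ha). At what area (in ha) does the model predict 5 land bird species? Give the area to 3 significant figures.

1320 ha

5 = 1.413 × A^0.176  ⇒  A^0.176 = 5/1.413 = 3.54
ln A = ln(3.54) / 0.176 = 1.2641 / 0.176 = 7.1821
A = e^7.1821 ≈ 1316 ha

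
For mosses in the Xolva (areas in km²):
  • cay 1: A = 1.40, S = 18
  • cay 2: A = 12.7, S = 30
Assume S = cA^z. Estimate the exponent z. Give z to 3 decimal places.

0.232

Taking logs: ln S = ln c + z ln A, so z = (ln S₂ − ln S₁)/(ln A₂ − ln A₁).
z = ln(30/18) / ln(12.7/1.4) = ln(1.667) / ln(9.071) = 0.5108 / 2.2051 = 0.2317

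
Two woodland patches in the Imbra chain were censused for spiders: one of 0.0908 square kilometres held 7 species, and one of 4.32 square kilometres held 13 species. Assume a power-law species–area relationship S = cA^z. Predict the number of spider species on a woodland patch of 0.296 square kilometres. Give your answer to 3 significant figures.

z = ln(13/7) / ln(4.32/0.0908) = 0.6190 / 3.8624 = 0.1603
c = 7 / 0.0908^0.1603 = 7 / 0.6808 = 10.28
S₃ = 10.28 × 0.296^0.1603 = 10.28 × 0.8227 ≈ 8.46

8.46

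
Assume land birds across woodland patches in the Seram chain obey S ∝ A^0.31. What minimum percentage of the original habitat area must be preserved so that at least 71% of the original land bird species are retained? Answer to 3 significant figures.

33.1%

Need (A_new/A_old)^0.31 = 0.71, so A_new/A_old = 0.71^(1/0.31) = 0.71^3.226
ln(A_new/A_old) = ln 0.71 / 0.31 = -0.3425 / 0.31 = -1.1048
A_new/A_old = e^-1.1048 ≈ 0.3313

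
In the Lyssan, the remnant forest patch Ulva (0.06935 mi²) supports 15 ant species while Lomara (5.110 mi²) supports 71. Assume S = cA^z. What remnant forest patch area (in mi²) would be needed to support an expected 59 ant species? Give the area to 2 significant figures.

3.1 mi²

z = ln(71/15) / ln(5.11/0.06935) = 1.5546 / 4.2998 = 0.3616
c = 15 / 0.06935^0.3616 = 15 / 0.381 = 39.37
A = (59/39.37)^(1/0.3616) ⇒ ln A = ln(1.499)/0.3616 = 1.1191
A = e^1.1191 ≈ 3.062 mi²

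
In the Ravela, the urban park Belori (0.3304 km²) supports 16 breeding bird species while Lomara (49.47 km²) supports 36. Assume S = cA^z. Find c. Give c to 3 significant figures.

z = ln(S₂/S₁) / ln(A₂/A₁) = ln(36/16) / ln(49.47/0.3304) = 0.8109 / 5.0088 = 0.1619
c = S₁ / A₁^z = 16 / 0.3304^0.1619 = 16 / 0.8359 = 19.14

19.1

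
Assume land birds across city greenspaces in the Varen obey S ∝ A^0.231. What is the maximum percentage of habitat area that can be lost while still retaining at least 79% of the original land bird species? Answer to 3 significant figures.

Need (A_new/A_old)^0.231 = 0.79, so A_new/A_old = 0.79^(1/0.231) = 0.79^4.329
ln(A_new/A_old) = ln 0.79 / 0.231 = -0.2357 / 0.231 = -1.0204
A_new/A_old = e^-1.0204 ≈ 0.3604
Fraction that can be lost = 1 − 0.3604 = 0.6396

64.0%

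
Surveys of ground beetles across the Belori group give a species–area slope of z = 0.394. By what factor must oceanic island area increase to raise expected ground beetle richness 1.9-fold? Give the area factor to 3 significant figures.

5.10

(A₂/A₁)^0.394 = 1.9, so A₂/A₁ = 1.9^(1/0.394) = 1.9^2.538
ln(A₂/A₁) = ln 1.9 / 0.394 = 0.6419 / 0.394 = 1.6291
A₂/A₁ = e^1.6291 ≈ 5.099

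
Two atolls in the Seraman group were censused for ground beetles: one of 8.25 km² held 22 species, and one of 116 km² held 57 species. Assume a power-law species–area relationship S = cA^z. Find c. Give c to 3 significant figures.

10.3

z = ln(S₂/S₁) / ln(A₂/A₁) = ln(57/22) / ln(116/8.25) = 0.9520 / 2.6434 = 0.3601
c = S₁ / A₁^z = 22 / 8.25^0.3601 = 22 / 2.138 = 10.29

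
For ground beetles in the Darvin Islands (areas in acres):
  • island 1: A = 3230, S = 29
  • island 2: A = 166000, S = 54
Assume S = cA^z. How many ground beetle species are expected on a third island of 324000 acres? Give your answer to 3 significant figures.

z = ln(54/29) / ln(166000/3230) = 0.6217 / 3.9395 = 0.1578
c = 29 / 3230^0.1578 = 29 / 3.579 = 8.102
S₃ = 8.102 × 324000^0.1578 = 8.102 × 7.406 ≈ 60.01

60.0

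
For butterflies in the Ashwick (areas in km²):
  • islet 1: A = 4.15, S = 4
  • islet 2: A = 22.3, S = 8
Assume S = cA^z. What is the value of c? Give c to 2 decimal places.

2.22

z = ln(S₂/S₁) / ln(A₂/A₁) = ln(8/4) / ln(22.3/4.15) = 0.6931 / 1.6815 = 0.4122
c = S₁ / A₁^z = 4 / 4.15^0.4122 = 4 / 1.798 = 2.225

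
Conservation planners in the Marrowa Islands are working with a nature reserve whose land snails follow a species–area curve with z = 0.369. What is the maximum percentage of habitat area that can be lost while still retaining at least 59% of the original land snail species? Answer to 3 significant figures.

76.1%

Need (A_new/A_old)^0.369 = 0.59, so A_new/A_old = 0.59^(1/0.369) = 0.59^2.71
ln(A_new/A_old) = ln 0.59 / 0.369 = -0.5276 / 0.369 = -1.4299
A_new/A_old = e^-1.4299 ≈ 0.2393
Fraction that can be lost = 1 − 0.2393 = 0.7607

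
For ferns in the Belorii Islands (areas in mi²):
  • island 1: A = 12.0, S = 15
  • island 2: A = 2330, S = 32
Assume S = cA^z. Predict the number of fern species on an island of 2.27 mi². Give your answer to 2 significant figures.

z = ln(32/15) / ln(2330/12) = 0.7577 / 5.2687 = 0.1438
c = 15 / 12^0.1438 = 15 / 1.43 = 10.49
S₃ = 10.49 × 2.27^0.1438 = 10.49 × 1.125 ≈ 11.81

12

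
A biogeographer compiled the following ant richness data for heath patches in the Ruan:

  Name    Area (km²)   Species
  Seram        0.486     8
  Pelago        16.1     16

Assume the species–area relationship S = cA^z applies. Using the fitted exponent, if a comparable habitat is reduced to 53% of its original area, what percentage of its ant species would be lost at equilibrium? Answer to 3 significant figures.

z = ln(16/8) / ln(16.1/0.486) = 0.6931 / 3.5004 = 0.1980
S_new/S_old = (A_new/A_old)^z = 0.53^0.1980 = exp(0.1980 × -0.6349) = 0.8819
Fraction lost = 1 − 0.8819 = 0.1181

11.8%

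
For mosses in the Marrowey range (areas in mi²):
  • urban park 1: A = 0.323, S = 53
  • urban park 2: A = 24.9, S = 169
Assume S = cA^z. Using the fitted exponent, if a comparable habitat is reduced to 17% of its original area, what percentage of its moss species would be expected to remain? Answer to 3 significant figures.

z = ln(169/53) / ln(24.9/0.323) = 1.1596 / 4.3450 = 0.2669
S_new/S_old = (A_new/A_old)^z = 0.17^0.2669 = exp(0.2669 × -1.7720) = 0.6232

62.3%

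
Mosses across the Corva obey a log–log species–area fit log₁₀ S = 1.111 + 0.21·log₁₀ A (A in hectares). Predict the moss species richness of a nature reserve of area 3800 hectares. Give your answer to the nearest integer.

73 species

S = 12.91 × 3800^0.21 = 12.91 × 5.646 ≈ 72.9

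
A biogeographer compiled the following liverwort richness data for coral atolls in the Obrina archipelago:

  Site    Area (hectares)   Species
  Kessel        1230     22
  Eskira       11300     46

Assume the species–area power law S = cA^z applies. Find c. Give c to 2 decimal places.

2.06

z = ln(S₂/S₁) / ln(A₂/A₁) = ln(46/22) / ln(11300/1230) = 0.7376 / 2.2178 = 0.3326
c = S₁ / A₁^z = 22 / 1230^0.3326 = 22 / 10.66 = 2.064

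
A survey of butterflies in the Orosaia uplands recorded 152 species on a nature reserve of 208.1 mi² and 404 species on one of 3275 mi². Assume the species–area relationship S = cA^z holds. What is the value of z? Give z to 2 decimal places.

Taking logs: ln S = ln c + z ln A, so z = (ln S₂ − ln S₁)/(ln A₂ − ln A₁).
z = ln(404/152) / ln(3275/208.1) = ln(2.658) / ln(15.74) = 0.9775 / 2.7561 = 0.3547

0.35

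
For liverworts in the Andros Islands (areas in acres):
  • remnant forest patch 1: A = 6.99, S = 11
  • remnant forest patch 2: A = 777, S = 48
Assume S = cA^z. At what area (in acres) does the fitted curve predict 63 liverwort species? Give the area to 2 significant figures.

z = ln(48/11) / ln(777/6.99) = 1.4733 / 4.7110 = 0.3127
c = 11 / 6.99^0.3127 = 11 / 1.837 = 5.988
A = (63/5.988)^(1/0.3127) ⇒ ln A = ln(10.52)/0.3127 = 7.5250
A = e^7.5250 ≈ 1854 acres

1900 acres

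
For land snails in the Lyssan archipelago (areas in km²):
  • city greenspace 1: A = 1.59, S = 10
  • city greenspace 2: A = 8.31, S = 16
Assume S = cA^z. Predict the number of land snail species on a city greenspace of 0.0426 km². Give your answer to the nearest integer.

4

z = ln(16/10) / ln(8.31/1.59) = 0.4700 / 1.6537 = 0.2842
c = 10 / 1.59^0.2842 = 10 / 1.141 = 8.765
S₃ = 8.765 × 0.0426^0.2842 = 8.765 × 0.4078 ≈ 3.575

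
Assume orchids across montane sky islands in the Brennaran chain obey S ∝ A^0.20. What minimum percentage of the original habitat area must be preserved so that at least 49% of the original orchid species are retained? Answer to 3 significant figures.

Need (A_new/A_old)^0.2 = 0.49, so A_new/A_old = 0.49^(1/0.2) = 0.49^5
ln(A_new/A_old) = ln 0.49 / 0.2 = -0.7133 / 0.2 = -3.5667
A_new/A_old = e^-3.5667 ≈ 0.02825

2.82%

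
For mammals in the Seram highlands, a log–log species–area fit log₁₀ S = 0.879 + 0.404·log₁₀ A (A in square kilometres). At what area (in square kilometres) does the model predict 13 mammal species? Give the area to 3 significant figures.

13 = 7.568 × A^0.404  ⇒  A^0.404 = 13/7.568 = 1.718
ln A = ln(1.718) / 0.404 = 0.5410 / 0.404 = 1.3391
A = e^1.3391 ≈ 3.815 square kilometres

3.82 square kilometres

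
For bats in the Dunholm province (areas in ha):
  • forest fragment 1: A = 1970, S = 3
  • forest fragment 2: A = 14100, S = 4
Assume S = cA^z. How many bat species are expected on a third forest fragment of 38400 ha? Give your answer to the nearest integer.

5

z = ln(4/3) / ln(14100/1970) = 0.2877 / 1.9681 = 0.1462
c = 3 / 1970^0.1462 = 3 / 3.031 = 0.9899
S₃ = 0.9899 × 38400^0.1462 = 0.9899 × 4.678 ≈ 4.631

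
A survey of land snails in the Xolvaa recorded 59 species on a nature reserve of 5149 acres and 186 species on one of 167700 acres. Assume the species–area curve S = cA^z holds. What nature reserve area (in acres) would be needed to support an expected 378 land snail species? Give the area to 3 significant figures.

z = ln(186/59) / ln(167700/5149) = 1.1482 / 3.4834 = 0.3296
c = 59 / 5149^0.3296 = 59 / 16.73 = 3.527
A = (378/3.527)^(1/0.3296) ⇒ ln A = ln(107.2)/0.3296 = 14.1813
A = e^14.1813 ≈ 1441659 acres

1440000 acres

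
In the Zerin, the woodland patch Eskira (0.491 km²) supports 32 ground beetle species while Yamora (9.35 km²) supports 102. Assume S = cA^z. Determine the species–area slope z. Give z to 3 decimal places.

0.393

Taking logs: ln S = ln c + z ln A, so z = (ln S₂ − ln S₁)/(ln A₂ − ln A₁).
z = ln(102/32) / ln(9.35/0.491) = ln(3.188) / ln(19.04) = 1.1592 / 2.9467 = 0.3934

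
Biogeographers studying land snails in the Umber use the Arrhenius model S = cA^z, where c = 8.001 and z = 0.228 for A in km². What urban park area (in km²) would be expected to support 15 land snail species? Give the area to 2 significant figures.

16 km²

15 = 8.001 × A^0.228  ⇒  A^0.228 = 15/8.001 = 1.875
ln A = ln(1.875) / 0.228 = 0.6285 / 0.228 = 2.7565
A = e^2.7565 ≈ 15.74 km²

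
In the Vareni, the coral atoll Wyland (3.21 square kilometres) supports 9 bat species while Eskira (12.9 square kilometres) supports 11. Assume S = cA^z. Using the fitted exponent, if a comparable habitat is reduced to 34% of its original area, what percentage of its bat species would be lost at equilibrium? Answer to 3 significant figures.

14.4%

z = ln(11/9) / ln(12.9/3.21) = 0.2007 / 1.3910 = 0.1443
S_new/S_old = (A_new/A_old)^z = 0.34^0.1443 = exp(0.1443 × -1.0788) = 0.8559
Fraction lost = 1 − 0.8559 = 0.1441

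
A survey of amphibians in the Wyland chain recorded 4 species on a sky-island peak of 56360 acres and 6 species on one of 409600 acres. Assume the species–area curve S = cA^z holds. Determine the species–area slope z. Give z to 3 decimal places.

Taking logs: ln S = ln c + z ln A, so z = (ln S₂ − ln S₁)/(ln A₂ − ln A₁).
z = ln(6/4) / ln(409600/56360) = ln(1.5) / ln(7.268) = 0.4055 / 1.9834 = 0.2044

0.204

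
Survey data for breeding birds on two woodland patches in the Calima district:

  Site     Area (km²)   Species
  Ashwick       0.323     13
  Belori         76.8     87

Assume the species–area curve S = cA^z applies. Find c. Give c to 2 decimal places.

z = ln(S₂/S₁) / ln(A₂/A₁) = ln(87/13) / ln(76.8/0.323) = 1.9010 / 5.4713 = 0.3474
c = S₁ / A₁^z = 13 / 0.323^0.3474 = 13 / 0.6753 = 19.25

19.25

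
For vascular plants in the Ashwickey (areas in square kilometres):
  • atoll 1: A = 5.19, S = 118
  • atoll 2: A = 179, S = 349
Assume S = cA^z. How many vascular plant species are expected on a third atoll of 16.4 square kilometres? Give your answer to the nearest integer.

168

z = ln(349/118) / ln(179/5.19) = 1.0844 / 3.5407 = 0.3063
c = 118 / 5.19^0.3063 = 118 / 1.656 = 71.26
S₃ = 71.26 × 16.4^0.3063 = 71.26 × 2.355 ≈ 167.8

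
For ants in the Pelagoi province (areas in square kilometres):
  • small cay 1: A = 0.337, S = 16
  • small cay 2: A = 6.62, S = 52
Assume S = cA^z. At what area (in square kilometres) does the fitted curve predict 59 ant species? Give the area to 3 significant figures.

9.11 square kilometres

z = ln(52/16) / ln(6.62/0.337) = 1.1787 / 2.9778 = 0.3958
c = 16 / 0.337^0.3958 = 16 / 0.6502 = 24.61
A = (59/24.61)^(1/0.3958) ⇒ ln A = ln(2.398)/0.3958 = 2.2092
A = e^2.2092 ≈ 9.108 square kilometres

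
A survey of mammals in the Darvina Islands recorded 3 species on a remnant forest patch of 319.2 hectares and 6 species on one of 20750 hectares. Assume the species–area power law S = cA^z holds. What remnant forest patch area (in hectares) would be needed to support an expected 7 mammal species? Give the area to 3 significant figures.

52500 hectares

z = ln(6/3) / ln(20750/319.2) = 0.6931 / 4.1745 = 0.1660
c = 3 / 319.2^0.1660 = 3 / 2.605 = 1.152
A = (7/1.152)^(1/0.1660) ⇒ ln A = ln(6.078)/0.1660 = 10.8687
A = e^10.8687 ≈ 52506 hectares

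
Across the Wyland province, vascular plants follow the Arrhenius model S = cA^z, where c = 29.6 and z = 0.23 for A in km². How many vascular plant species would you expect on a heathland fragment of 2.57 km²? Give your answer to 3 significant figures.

36.8

S = 29.6 × 2.57^0.23
ln S = ln 29.6 + 0.23 × ln 2.57 = 3.3878 + 0.23 × 0.9439 = 3.6049
S = e^3.6049 ≈ 36.78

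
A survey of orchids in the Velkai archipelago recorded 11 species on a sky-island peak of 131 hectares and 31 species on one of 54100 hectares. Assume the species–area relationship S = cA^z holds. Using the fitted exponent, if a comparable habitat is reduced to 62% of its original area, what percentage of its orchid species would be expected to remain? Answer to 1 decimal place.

92.1%

z = ln(31/11) / ln(54100/131) = 1.0361 / 6.0234 = 0.1720
S_new/S_old = (A_new/A_old)^z = 0.62^0.1720 = exp(0.1720 × -0.4780) = 0.9211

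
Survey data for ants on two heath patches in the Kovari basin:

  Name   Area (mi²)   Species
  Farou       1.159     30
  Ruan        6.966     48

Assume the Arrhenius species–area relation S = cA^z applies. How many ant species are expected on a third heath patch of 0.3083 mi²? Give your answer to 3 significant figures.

21.2

z = ln(48/30) / ln(6.966/1.159) = 0.4700 / 1.7935 = 0.2621
c = 30 / 1.159^0.2621 = 30 / 1.039 = 28.86
S₃ = 28.86 × 0.3083^0.2621 = 28.86 × 0.7346 ≈ 21.2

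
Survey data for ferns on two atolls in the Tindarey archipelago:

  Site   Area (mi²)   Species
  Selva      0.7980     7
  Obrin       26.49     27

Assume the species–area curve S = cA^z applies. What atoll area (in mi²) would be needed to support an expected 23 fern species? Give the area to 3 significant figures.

z = ln(27/7) / ln(26.49/0.798) = 1.3499 / 3.5024 = 0.3854
c = 7 / 0.798^0.3854 = 7 / 0.9167 = 7.636
A = (23/7.636)^(1/0.3854) ⇒ ln A = ln(3.012)/0.3854 = 2.8608
A = e^2.8608 ≈ 17.47 mi²

17.5 mi²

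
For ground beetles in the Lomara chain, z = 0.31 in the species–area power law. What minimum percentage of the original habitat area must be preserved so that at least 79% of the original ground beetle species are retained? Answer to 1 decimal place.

46.7%

Need (A_new/A_old)^0.31 = 0.79, so A_new/A_old = 0.79^(1/0.31) = 0.79^3.226
ln(A_new/A_old) = ln 0.79 / 0.31 = -0.2357 / 0.31 = -0.7604
A_new/A_old = e^-0.7604 ≈ 0.4675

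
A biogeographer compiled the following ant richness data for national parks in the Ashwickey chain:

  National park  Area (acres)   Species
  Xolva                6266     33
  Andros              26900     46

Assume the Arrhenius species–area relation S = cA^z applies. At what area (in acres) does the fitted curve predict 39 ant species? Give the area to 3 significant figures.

13000 acres

z = ln(46/33) / ln(26900/6266) = 0.3321 / 1.4570 = 0.2280
c = 33 / 6266^0.2280 = 33 / 7.338 = 4.497
A = (39/4.497)^(1/0.2280) ⇒ ln A = ln(8.672)/0.2280 = 9.4757
A = e^9.4757 ≈ 13039 acres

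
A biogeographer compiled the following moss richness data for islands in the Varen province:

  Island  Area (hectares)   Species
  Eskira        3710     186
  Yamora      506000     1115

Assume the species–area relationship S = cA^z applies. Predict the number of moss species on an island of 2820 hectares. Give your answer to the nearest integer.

z = ln(1115/186) / ln(506000/3710) = 1.7909 / 4.9155 = 0.3643
c = 186 / 3710^0.3643 = 186 / 19.97 = 9.313
S₃ = 9.313 × 2820^0.3643 = 9.313 × 18.07 ≈ 168.3

168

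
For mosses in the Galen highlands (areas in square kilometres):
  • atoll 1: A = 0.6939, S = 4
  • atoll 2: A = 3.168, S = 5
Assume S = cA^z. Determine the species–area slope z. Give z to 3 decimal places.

0.147

Taking logs: ln S = ln c + z ln A, so z = (ln S₂ − ln S₁)/(ln A₂ − ln A₁).
z = ln(5/4) / ln(3.168/0.6939) = ln(1.25) / ln(4.565) = 0.2231 / 1.5185 = 0.1469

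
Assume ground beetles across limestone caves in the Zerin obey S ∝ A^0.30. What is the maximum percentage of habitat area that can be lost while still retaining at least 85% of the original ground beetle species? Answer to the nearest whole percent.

Need (A_new/A_old)^0.3 = 0.85, so A_new/A_old = 0.85^(1/0.3) = 0.85^3.333
ln(A_new/A_old) = ln 0.85 / 0.3 = -0.1625 / 0.3 = -0.5417
A_new/A_old = e^-0.5417 ≈ 0.5817
Fraction that can be lost = 1 − 0.5817 = 0.4183

42%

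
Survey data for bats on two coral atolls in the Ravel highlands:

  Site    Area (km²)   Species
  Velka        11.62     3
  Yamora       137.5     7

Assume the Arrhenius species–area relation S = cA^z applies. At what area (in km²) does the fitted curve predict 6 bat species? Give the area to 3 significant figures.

z = ln(7/3) / ln(137.5/11.62) = 0.8473 / 2.4709 = 0.3429
c = 3 / 11.62^0.3429 = 3 / 2.319 = 1.294
A = (6/1.294)^(1/0.3429) ⇒ ln A = ln(4.638)/0.3429 = 4.4741
A = e^4.4741 ≈ 87.71 km²

87.7 km²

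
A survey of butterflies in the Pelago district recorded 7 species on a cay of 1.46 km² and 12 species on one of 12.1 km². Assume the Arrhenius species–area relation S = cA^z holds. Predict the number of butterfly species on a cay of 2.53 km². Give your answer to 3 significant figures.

z = ln(12/7) / ln(12.1/1.46) = 0.5390 / 2.1148 = 0.2549
c = 7 / 1.46^0.2549 = 7 / 1.101 = 6.356
S₃ = 6.356 × 2.53^0.2549 = 6.356 × 1.267 ≈ 8.053

8.05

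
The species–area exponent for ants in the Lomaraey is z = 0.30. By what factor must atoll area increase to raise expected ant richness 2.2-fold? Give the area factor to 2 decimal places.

13.85

(A₂/A₁)^0.3 = 2.2, so A₂/A₁ = 2.2^(1/0.3) = 2.2^3.333
ln(A₂/A₁) = ln 2.2 / 0.3 = 0.7885 / 0.3 = 2.6282
A₂/A₁ = e^2.6282 ≈ 13.85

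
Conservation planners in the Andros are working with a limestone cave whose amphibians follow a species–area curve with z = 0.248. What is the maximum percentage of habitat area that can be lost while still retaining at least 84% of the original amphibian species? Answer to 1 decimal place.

Need (A_new/A_old)^0.248 = 0.84, so A_new/A_old = 0.84^(1/0.248) = 0.84^4.032
ln(A_new/A_old) = ln 0.84 / 0.248 = -0.1744 / 0.248 = -0.7030
A_new/A_old = e^-0.7030 ≈ 0.4951
Fraction that can be lost = 1 − 0.4951 = 0.5049

50.5%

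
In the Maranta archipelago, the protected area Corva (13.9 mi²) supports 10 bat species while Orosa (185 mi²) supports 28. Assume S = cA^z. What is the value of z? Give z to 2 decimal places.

0.40

Taking logs: ln S = ln c + z ln A, so z = (ln S₂ − ln S₁)/(ln A₂ − ln A₁).
z = ln(28/10) / ln(185/13.9) = ln(2.8) / ln(13.31) = 1.0296 / 2.5885 = 0.3978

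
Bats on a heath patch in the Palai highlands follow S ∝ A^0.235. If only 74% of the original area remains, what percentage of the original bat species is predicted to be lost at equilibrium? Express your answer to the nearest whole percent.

S_new/S_old = (A_new/A_old)^z = 0.74^0.235
= exp(0.235 × ln 0.74) = exp(0.235 × -0.3011) = exp(-0.0708) ≈ 0.9317
Fraction lost = 1 − 0.9317 = 0.06831

7%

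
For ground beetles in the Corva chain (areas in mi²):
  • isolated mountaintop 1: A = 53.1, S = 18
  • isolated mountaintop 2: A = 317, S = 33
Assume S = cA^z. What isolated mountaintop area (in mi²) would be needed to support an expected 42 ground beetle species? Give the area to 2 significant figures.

z = ln(33/18) / ln(317/53.1) = 0.6061 / 1.7867 = 0.3392
c = 18 / 53.1^0.3392 = 18 / 3.848 = 4.678
A = (42/4.678)^(1/0.3392) ⇒ ln A = ln(8.979)/0.3392 = 6.4698
A = e^6.4698 ≈ 645.3 mi²

650 mi²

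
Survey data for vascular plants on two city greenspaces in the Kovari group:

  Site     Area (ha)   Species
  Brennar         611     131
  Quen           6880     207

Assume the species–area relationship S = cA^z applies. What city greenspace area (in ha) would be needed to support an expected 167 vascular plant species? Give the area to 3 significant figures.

z = ln(207/131) / ln(6880/611) = 0.4575 / 2.4213 = 0.1890
c = 131 / 611^0.1890 = 131 / 3.361 = 38.98
A = (167/38.98)^(1/0.1890) ⇒ ln A = ln(4.284)/0.1890 = 7.7000
A = e^7.7000 ≈ 2208 ha

2210 ha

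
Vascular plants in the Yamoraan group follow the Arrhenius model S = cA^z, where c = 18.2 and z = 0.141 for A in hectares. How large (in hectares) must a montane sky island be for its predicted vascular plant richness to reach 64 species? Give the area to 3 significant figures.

7470 hectares

64 = 18.2 × A^0.141  ⇒  A^0.141 = 64/18.2 = 3.516
ln A = ln(3.516) / 0.141 = 1.2575 / 0.141 = 8.9182
A = e^8.9182 ≈ 7466 hectares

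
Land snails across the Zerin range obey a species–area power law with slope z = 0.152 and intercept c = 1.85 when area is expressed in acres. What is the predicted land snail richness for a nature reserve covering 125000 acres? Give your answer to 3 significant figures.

11.0

S = 1.85 × 125000^0.152
ln S = ln 1.85 + 0.152 × ln 125000 = 0.6152 + 0.152 × 11.7361 = 2.3991
S = e^2.3991 ≈ 11.01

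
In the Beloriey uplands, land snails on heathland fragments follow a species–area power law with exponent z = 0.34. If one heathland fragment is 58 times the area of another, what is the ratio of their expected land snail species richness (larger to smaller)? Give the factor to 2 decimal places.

S₂/S₁ = (A₂/A₁)^z = 58^0.34
ln(S₂/S₁) = 0.34 × ln 58 = 0.34 × 4.0604 = 1.3806
S₂/S₁ = e^1.3806 ≈ 3.977

3.98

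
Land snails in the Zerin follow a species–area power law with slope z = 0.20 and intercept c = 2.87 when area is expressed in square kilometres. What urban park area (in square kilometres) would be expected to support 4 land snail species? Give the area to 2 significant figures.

4 = 2.87 × A^0.2  ⇒  A^0.2 = 4/2.87 = 1.394
ln A = ln(1.394) / 0.2 = 0.3320 / 0.2 = 1.6599
A = e^1.6599 ≈ 5.259 square kilometres

5.3 square kilometres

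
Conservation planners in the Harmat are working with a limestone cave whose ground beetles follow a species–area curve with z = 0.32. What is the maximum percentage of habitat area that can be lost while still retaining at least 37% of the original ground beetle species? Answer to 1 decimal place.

95.5%

Need (A_new/A_old)^0.32 = 0.37, so A_new/A_old = 0.37^(1/0.32) = 0.37^3.125
ln(A_new/A_old) = ln 0.37 / 0.32 = -0.9943 / 0.32 = -3.1070
A_new/A_old = e^-3.1070 ≈ 0.04473
Fraction that can be lost = 1 − 0.04473 = 0.9553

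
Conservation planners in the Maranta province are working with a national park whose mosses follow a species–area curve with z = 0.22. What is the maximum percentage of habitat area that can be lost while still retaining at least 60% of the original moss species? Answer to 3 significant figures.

90.2%

Need (A_new/A_old)^0.22 = 0.6, so A_new/A_old = 0.6^(1/0.22) = 0.6^4.545
ln(A_new/A_old) = ln 0.6 / 0.22 = -0.5108 / 0.22 = -2.3219
A_new/A_old = e^-2.3219 ≈ 0.09808
Fraction that can be lost = 1 − 0.09808 = 0.9019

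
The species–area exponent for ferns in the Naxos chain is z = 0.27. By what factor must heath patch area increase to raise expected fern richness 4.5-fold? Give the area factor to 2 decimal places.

(A₂/A₁)^0.27 = 4.5, so A₂/A₁ = 4.5^(1/0.27) = 4.5^3.704
ln(A₂/A₁) = ln 4.5 / 0.27 = 1.5041 / 0.27 = 5.5707
A₂/A₁ = e^5.5707 ≈ 262.6

262.61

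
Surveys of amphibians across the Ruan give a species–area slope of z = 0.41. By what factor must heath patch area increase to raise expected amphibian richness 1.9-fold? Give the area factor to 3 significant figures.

4.79

(A₂/A₁)^0.41 = 1.9, so A₂/A₁ = 1.9^(1/0.41) = 1.9^2.439
ln(A₂/A₁) = ln 1.9 / 0.41 = 0.6419 / 0.41 = 1.5655
A₂/A₁ = e^1.5655 ≈ 4.785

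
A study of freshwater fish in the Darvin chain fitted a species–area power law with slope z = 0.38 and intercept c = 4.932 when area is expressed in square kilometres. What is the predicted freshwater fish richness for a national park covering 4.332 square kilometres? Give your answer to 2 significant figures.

S = 4.932 × 4.332^0.38
ln S = ln 4.932 + 0.38 × ln 4.332 = 1.5957 + 0.38 × 1.4660 = 2.1528
S = e^2.1528 ≈ 8.609

8.6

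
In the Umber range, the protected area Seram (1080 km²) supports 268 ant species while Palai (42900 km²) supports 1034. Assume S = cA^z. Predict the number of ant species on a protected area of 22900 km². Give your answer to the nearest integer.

821

z = ln(1034/268) / ln(42900/1080) = 1.3502 / 3.6819 = 0.3667
c = 268 / 1080^0.3667 = 268 / 12.95 = 20.69
S₃ = 20.69 × 22900^0.3667 = 20.69 × 39.7 ≈ 821.4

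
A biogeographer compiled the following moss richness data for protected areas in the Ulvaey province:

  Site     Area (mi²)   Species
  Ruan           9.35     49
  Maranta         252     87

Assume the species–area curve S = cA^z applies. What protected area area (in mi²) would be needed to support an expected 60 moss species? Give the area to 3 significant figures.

29.9 mi²

z = ln(87/49) / ln(252/9.35) = 0.5741 / 3.2941 = 0.1743
c = 49 / 9.35^0.1743 = 49 / 1.476 = 33.19
A = (60/33.19)^(1/0.1743) ⇒ ln A = ln(1.808)/0.1743 = 3.3974
A = e^3.3974 ≈ 29.89 mi²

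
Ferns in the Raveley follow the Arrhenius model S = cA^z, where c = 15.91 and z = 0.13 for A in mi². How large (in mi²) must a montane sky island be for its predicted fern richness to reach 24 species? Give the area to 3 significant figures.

23.6 mi²

24 = 15.91 × A^0.13  ⇒  A^0.13 = 24/15.91 = 1.508
ln A = ln(1.508) / 0.13 = 0.4111 / 0.13 = 3.1624
A = e^3.1624 ≈ 23.63 mi²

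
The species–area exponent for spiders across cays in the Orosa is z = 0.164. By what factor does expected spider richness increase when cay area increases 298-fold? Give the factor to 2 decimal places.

S₂/S₁ = (A₂/A₁)^z = 298^0.164
ln(S₂/S₁) = 0.164 × ln 298 = 0.164 × 5.6971 = 0.9343
S₂/S₁ = e^0.9343 ≈ 2.545

2.55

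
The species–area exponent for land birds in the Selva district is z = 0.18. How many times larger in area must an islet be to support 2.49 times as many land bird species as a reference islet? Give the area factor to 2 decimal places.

(A₂/A₁)^0.18 = 2.49, so A₂/A₁ = 2.49^(1/0.18) = 2.49^5.556
ln(A₂/A₁) = ln 2.49 / 0.18 = 0.9123 / 0.18 = 5.0682
A₂/A₁ = e^5.0682 ≈ 158.9

158.89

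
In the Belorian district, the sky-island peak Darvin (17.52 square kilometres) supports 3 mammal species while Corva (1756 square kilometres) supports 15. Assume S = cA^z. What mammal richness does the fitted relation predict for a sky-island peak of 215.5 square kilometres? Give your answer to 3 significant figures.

7.21

z = ln(15/3) / ln(1756/17.52) = 1.6094 / 4.6075 = 0.3493
c = 3 / 17.52^0.3493 = 3 / 2.719 = 1.103
S₃ = 1.103 × 215.5^0.3493 = 1.103 × 6.533 ≈ 7.208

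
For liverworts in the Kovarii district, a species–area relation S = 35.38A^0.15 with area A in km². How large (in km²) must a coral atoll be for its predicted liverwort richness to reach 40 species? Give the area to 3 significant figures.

40 = 35.38 × A^0.15  ⇒  A^0.15 = 40/35.38 = 1.131
ln A = ln(1.131) / 0.15 = 0.1227 / 0.15 = 0.8182
A = e^0.8182 ≈ 2.266 km²

2.27 km²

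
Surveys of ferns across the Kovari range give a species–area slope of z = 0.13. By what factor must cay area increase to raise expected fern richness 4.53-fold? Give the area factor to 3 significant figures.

111000

(A₂/A₁)^0.13 = 4.53, so A₂/A₁ = 4.53^(1/0.13) = 4.53^7.692
ln(A₂/A₁) = ln 4.53 / 0.13 = 1.5107 / 0.13 = 11.6209
A₂/A₁ = e^11.6209 ≈ 111406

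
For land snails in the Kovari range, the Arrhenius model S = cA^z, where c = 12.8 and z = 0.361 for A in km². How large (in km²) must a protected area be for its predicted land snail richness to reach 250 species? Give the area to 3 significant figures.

250 = 12.8 × A^0.361  ⇒  A^0.361 = 250/12.8 = 19.53
ln A = ln(19.53) / 0.361 = 2.9720 / 0.361 = 8.2327
A = e^8.2327 ≈ 3762 km²

3760 km²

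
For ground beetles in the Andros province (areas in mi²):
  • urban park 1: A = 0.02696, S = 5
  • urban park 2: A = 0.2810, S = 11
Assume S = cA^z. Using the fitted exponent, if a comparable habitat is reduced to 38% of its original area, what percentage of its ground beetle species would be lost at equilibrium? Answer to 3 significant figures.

27.8%

z = ln(11/5) / ln(0.281/0.02696) = 0.7885 / 2.3440 = 0.3364
S_new/S_old = (A_new/A_old)^z = 0.38^0.3364 = exp(0.3364 × -0.9676) = 0.7222
Fraction lost = 1 − 0.7222 = 0.2778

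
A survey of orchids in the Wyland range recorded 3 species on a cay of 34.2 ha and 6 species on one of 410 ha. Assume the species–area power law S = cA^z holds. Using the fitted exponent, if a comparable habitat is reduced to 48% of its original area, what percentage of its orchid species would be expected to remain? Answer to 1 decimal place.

81.5%

z = ln(6/3) / ln(410/34.2) = 0.6931 / 2.4839 = 0.2791
S_new/S_old = (A_new/A_old)^z = 0.48^0.2791 = exp(0.2791 × -0.7340) = 0.8148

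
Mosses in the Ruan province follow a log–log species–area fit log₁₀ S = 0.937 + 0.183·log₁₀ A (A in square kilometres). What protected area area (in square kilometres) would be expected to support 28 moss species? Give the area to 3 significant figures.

613 square kilometres

28 = 8.65 × A^0.183  ⇒  A^0.183 = 28/8.65 = 3.237
ln A = ln(3.237) / 0.183 = 1.1747 / 0.183 = 6.4190
A = e^6.4190 ≈ 613.4 square kilometres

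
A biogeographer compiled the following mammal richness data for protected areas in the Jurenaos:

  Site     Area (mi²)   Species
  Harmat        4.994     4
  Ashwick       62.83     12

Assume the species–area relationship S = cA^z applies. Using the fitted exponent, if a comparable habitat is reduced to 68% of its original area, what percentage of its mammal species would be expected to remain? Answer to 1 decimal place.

z = ln(12/4) / ln(62.83/4.994) = 1.0986 / 2.5322 = 0.4339
S_new/S_old = (A_new/A_old)^z = 0.68^0.4339 = exp(0.4339 × -0.3857) = 0.8459

84.6%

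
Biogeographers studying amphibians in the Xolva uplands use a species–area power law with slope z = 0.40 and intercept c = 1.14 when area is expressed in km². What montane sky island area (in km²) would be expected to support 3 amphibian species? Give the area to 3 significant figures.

3 = 1.14 × A^0.4  ⇒  A^0.4 = 3/1.14 = 2.632
ln A = ln(2.632) / 0.4 = 0.9676 / 0.4 = 2.4190
A = e^2.4190 ≈ 11.23 km²

11.2 km²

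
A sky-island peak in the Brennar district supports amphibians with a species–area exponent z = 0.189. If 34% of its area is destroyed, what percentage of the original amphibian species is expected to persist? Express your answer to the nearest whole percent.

S_new/S_old = (A_new/A_old)^z = 0.66^0.189
= exp(0.189 × ln 0.66) = exp(0.189 × -0.4155) = exp(-0.0785) ≈ 0.9245

92%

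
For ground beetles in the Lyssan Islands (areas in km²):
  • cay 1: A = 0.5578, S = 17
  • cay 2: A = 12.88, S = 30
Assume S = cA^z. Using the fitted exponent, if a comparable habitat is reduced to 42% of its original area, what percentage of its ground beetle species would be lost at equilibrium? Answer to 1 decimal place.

14.5%

z = ln(30/17) / ln(12.88/0.5578) = 0.5680 / 3.1394 = 0.1809
S_new/S_old = (A_new/A_old)^z = 0.42^0.1809 = exp(0.1809 × -0.8675) = 0.8547
Fraction lost = 1 − 0.8547 = 0.1453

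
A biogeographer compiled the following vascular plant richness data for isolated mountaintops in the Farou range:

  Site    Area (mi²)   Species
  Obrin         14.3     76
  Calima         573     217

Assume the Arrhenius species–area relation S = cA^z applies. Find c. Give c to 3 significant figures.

35.7

z = ln(S₂/S₁) / ln(A₂/A₁) = ln(217/76) / ln(573/14.3) = 1.0492 / 3.6906 = 0.2843
c = S₁ / A₁^z = 76 / 14.3^0.2843 = 76 / 2.13 = 35.68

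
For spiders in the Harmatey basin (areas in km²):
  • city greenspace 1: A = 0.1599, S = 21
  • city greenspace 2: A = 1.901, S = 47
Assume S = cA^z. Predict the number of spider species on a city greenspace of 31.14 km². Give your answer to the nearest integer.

z = ln(47/21) / ln(1.901/0.1599) = 0.8056 / 2.4756 = 0.3254
c = 21 / 0.1599^0.3254 = 21 / 0.5507 = 38.13
S₃ = 38.13 × 31.14^0.3254 = 38.13 × 3.062 ≈ 116.8

117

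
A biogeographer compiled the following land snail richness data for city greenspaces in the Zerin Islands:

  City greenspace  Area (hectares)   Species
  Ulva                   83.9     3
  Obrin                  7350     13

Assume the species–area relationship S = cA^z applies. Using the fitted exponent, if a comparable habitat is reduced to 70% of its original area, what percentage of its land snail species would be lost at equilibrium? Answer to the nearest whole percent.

z = ln(13/3) / ln(7350/83.9) = 1.4663 / 4.4728 = 0.3278
S_new/S_old = (A_new/A_old)^z = 0.7^0.3278 = exp(0.3278 × -0.3567) = 0.8896
Fraction lost = 1 − 0.8896 = 0.1104

11%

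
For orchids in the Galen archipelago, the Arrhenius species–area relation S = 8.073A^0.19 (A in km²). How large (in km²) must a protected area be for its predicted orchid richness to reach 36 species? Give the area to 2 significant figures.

2600 km²

36 = 8.073 × A^0.19  ⇒  A^0.19 = 36/8.073 = 4.459
ln A = ln(4.459) / 0.19 = 1.4950 / 0.19 = 7.8684
A = e^7.8684 ≈ 2613 km²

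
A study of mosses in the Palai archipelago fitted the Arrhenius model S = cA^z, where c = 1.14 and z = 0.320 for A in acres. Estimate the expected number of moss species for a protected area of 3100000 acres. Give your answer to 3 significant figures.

S = 1.14 × 3100000^0.32
ln S = ln 1.14 + 0.32 × ln 3100000 = 0.1310 + 0.32 × 14.9469 = 4.9140
S = e^4.9140 ≈ 136.2

136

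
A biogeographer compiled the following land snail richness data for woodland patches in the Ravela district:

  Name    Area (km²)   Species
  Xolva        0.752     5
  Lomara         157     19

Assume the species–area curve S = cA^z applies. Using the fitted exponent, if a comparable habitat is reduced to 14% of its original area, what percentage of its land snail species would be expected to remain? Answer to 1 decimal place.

z = ln(19/5) / ln(157/0.752) = 1.3350 / 5.3413 = 0.2499
S_new/S_old = (A_new/A_old)^z = 0.14^0.2499 = exp(0.2499 × -1.9661) = 0.6118

61.2%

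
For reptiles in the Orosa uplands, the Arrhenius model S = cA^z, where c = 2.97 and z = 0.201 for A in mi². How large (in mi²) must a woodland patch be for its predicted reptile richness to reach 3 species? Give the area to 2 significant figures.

1.1 mi²

3 = 2.97 × A^0.201  ⇒  A^0.201 = 3/2.97 = 1.01
ln A = ln(1.01) / 0.201 = 0.0101 / 0.201 = 0.0500
A = e^0.0500 ≈ 1.051 mi²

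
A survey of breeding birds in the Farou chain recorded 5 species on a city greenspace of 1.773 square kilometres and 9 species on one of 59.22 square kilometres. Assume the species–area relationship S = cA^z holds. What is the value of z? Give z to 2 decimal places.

Taking logs: ln S = ln c + z ln A, so z = (ln S₂ − ln S₁)/(ln A₂ − ln A₁).
z = ln(9/5) / ln(59.22/1.773) = ln(1.8) / ln(33.4) = 0.5878 / 3.5086 = 0.1675

0.17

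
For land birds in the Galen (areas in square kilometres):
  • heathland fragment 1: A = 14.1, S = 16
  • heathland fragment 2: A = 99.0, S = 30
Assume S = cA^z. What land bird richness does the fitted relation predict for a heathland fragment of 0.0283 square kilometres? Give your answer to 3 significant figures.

z = ln(30/16) / ln(99/14.1) = 0.6286 / 1.9489 = 0.3225
c = 16 / 14.1^0.3225 = 16 / 2.348 = 6.815
S₃ = 6.815 × 0.0283^0.3225 = 6.815 × 0.3167 ≈ 2.158

2.16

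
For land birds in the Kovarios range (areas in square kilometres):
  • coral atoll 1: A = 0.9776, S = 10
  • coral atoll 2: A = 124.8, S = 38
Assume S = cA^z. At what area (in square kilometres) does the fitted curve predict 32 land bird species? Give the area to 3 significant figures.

66.9 square kilometres

z = ln(38/10) / ln(124.8/0.9776) = 1.3350 / 4.8494 = 0.2753
c = 10 / 0.9776^0.2753 = 10 / 0.9938 = 10.06
A = (32/10.06)^(1/0.2753) ⇒ ln A = ln(3.18)/0.2753 = 4.2025
A = e^4.2025 ≈ 66.85 square kilometres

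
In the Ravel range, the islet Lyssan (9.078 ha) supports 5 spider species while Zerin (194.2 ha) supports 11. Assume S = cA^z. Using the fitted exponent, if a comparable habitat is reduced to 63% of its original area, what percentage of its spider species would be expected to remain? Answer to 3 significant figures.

z = ln(11/5) / ln(194.2/9.078) = 0.7885 / 3.0630 = 0.2574
S_new/S_old = (A_new/A_old)^z = 0.63^0.2574 = exp(0.2574 × -0.4620) = 0.8879

88.8%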